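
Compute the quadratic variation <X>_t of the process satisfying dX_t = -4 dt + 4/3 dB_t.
<X>_t = 16*t/9

For an Itô process dX_t = a(t) dt + b(t) dB_t, the quadratic variation is <X>_t = int_0^t b(s)^2 ds (the drift term does not contribute). Here b(s) = 4/3, so
  b(s)^2 = 16/9.
Integrating from 0 to t:
  <X>_t = int_0^t (16/9) ds = 16*t/9.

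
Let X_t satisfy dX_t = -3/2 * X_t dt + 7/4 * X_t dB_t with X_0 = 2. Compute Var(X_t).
Var(X_t) = 4*exp(t/16) - 4*exp(-3*t)

For GBM dX = mu X dt + sigma X dB with X_0 = x_0, apply Itô to Y = log X: dY = (mu - sigma^2/2) dt + sigma dB, so Y_t = log(x_0) + (mu - sigma^2/2) t + sigma B_t and hence X_t = x_0 * exp((mu - sigma^2/2) t + sigma B_t).
With mu = -3/2, sigma = 7/4, x_0 = 2, this gives:
  X_t = 2 * exp((-97/32) * t + (7/4) * B_t).
Since sigma*B_t ~ Normal(0, sigma^2 t), E[exp(sigma*B_t)] = exp(sigma^2 t / 2); so E[X_t] = x_0 * exp((mu - sigma^2/2) t) * exp(sigma^2 t / 2) = x_0 * exp(mu t) = 2*exp(-3*t/2).
Var(X_t) = E[X_t^2] - (E[X_t])^2 = x_0^2 * exp(2 mu t) * (exp(sigma^2 t) - 1) = 4*exp(t/16) - 4*exp(-3*t).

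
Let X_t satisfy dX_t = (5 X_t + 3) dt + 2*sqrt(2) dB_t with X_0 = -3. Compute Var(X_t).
Var(X_t) = 4*exp(10*t)/5 - 4/5

The variance V(t) = Var(X_t) satisfies V'(t) = 2 a V(t) + c^2 with V(0) = 0 (drift coefficient is linear in X, diffusion is constant). With a = 5, c = 2*sqrt(2), the solution is
  V(t) = (c^2 / (2 a)) * (exp(2 a t) - 1)
       = ((2*sqrt(2))^2 / (2*5)) * (exp(10 t) - 1)
       = 4*exp(10*t)/5 - 4/5.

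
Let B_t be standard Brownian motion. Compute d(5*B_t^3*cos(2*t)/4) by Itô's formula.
d(5*B_t^3*cos(2*t)/4) = (5*B_t*(-2*B_t^2*sin(2*t) + 3*cos(2*t))/4) dt + (15*B_t^2*cos(2*t)/4) dB_t

Itô's formula for f(t, x): d f(t, B_t) = (f_t + (1/2) f_xx) dt + f_x dB_t. Compute partials of f(t, x) = 5*x^3*cos(2*t)/4:
  f_t(t,x)  = -5*x^3*sin(2*t)/2
  f_x(t,x)  = 15*x^2*cos(2*t)/4
  f_xx(t,x) = 15*x*cos(2*t)/2
Assemble drift = f_t + (1/2) f_xx = 5*x*(-2*x^2*sin(2*t) + 3*cos(2*t))/4 and diffusion = f_x = 15*x^2*cos(2*t)/4. Substituting x = B_t:
  d(5*B_t^3*cos(2*t)/4) = (5*B_t*(-2*B_t^2*sin(2*t) + 3*cos(2*t))/4) dt + (15*B_t^2*cos(2*t)/4) dB_t.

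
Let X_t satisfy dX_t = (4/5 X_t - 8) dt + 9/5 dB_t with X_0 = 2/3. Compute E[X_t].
E[X_t] = 10 - 28*exp(4*t/5)/3

Taking expectations and using E[dB_t] = 0, the mean m(t) = E[X_t] satisfies the ODE m'(t) = a m(t) + b with m(0) = x_0. With a = 4/5, b = -8, x_0 = 2/3, the solution is
  m(t) = x_0 * exp(a t) + (b/a) * (exp(a t) - 1)
       = (2/3) * exp((4/5) t) + ((-8)/(4/5)) * (exp((4/5) t) - 1)
       = 10 - 28*exp(4*t/5)/3.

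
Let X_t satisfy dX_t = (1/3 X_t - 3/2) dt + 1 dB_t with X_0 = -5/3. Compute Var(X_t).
Var(X_t) = 3*exp(2*t/3)/2 - 3/2

The variance V(t) = Var(X_t) satisfies V'(t) = 2 a V(t) + c^2 with V(0) = 0 (drift coefficient is linear in X, diffusion is constant). With a = 1/3, c = 1, the solution is
  V(t) = (c^2 / (2 a)) * (exp(2 a t) - 1)
       = (1^2 / (2*(1/3))) * (exp((2/3) t) - 1)
       = 3*exp(2*t/3)/2 - 3/2.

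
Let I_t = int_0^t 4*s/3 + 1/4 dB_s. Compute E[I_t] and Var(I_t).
E[I_t] = 0; Var(I_t) = t*(256*t^2 + 144*t + 27)/432

The Itô integral of a deterministic integrand f(s) has mean 0 because each increment f(s) * (B_{s+ds} - B_s) has mean 0. By the Itô isometry:
  Var( int_0^t f(s) dB_s ) = E[ (int_0^t f(s) dB_s)^2 ] = int_0^t f(s)^2 ds.
Here f(s) = 4*s/3 + 1/4, so f(s)^2 = (16*s + 3)^2/144. Integrate:
  int_0^t ((16*s + 3)^2/144) ds = t*(256*t^2 + 144*t + 27)/432.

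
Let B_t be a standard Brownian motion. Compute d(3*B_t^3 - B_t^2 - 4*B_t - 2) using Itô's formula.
d(3*B_t^3 - B_t^2 - 4*B_t - 2) = (9*B_t - 1) dt + (9*B_t^2 - 2*B_t - 4) dB_t

Itô's formula for f(B_t) gives d f(B_t) = f'(B_t) dB_t + (1/2) f''(B_t) dt. Compute derivatives of f(x) = 3*x^3 - x^2 - 4*x - 2:
  f'(x)  = 9*x^2 - 2*x - 4
  f''(x) = 18*x - 2
Substitute x = B_t and multiply the f'' term by 1/2:
  drift     = (1/2) * (18*x - 2) evaluated at B_t = 9*B_t - 1
  diffusion = (9*x^2 - 2*x - 4) evaluated at B_t = 9*B_t^2 - 2*B_t - 4
Therefore d(3*B_t^3 - B_t^2 - 4*B_t - 2) = (9*B_t - 1) dt + (9*B_t^2 - 2*B_t - 4) dB_t.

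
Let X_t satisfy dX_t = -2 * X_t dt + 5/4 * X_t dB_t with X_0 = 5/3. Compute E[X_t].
E[X_t] = 5*exp(-2*t)/3

For GBM dX = mu X dt + sigma X dB with X_0 = x_0, apply Itô to Y = log X: dY = (mu - sigma^2/2) dt + sigma dB, so Y_t = log(x_0) + (mu - sigma^2/2) t + sigma B_t and hence X_t = x_0 * exp((mu - sigma^2/2) t + sigma B_t).
With mu = -2, sigma = 5/4, x_0 = 5/3, this gives:
  X_t = 5/3 * exp((-89/32) * t + (5/4) * B_t).
Since sigma*B_t ~ Normal(0, sigma^2 t), E[exp(sigma*B_t)] = exp(sigma^2 t / 2); so E[X_t] = x_0 * exp((mu - sigma^2/2) t) * exp(sigma^2 t / 2) = x_0 * exp(mu t) = 5*exp(-2*t)/3.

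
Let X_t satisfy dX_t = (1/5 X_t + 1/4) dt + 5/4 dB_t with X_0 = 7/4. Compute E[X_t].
E[X_t] = 3*exp(t/5) - 5/4

Taking expectations and using E[dB_t] = 0, the mean m(t) = E[X_t] satisfies the ODE m'(t) = a m(t) + b with m(0) = x_0. With a = 1/5, b = 1/4, x_0 = 7/4, the solution is
  m(t) = x_0 * exp(a t) + (b/a) * (exp(a t) - 1)
       = (7/4) * exp((1/5) t) + ((1/4)/(1/5)) * (exp((1/5) t) - 1)
       = 3*exp(t/5) - 5/4.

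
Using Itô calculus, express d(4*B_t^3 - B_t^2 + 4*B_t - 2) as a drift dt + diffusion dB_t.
d(4*B_t^3 - B_t^2 + 4*B_t - 2) = (12*B_t - 1) dt + (12*B_t^2 - 2*B_t + 4) dB_t

Itô's formula for f(B_t) gives d f(B_t) = f'(B_t) dB_t + (1/2) f''(B_t) dt. Compute derivatives of f(x) = 4*x^3 - x^2 + 4*x - 2:
  f'(x)  = 12*x^2 - 2*x + 4
  f''(x) = 24*x - 2
Substitute x = B_t and multiply the f'' term by 1/2:
  drift     = (1/2) * (24*x - 2) evaluated at B_t = 12*B_t - 1
  diffusion = (12*x^2 - 2*x + 4) evaluated at B_t = 12*B_t^2 - 2*B_t + 4
Therefore d(4*B_t^3 - B_t^2 + 4*B_t - 2) = (12*B_t - 1) dt + (12*B_t^2 - 2*B_t + 4) dB_t.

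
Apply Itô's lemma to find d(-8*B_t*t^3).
d(-8*B_t*t^3) = (-24*B_t*t^2) dt + (-8*t^3) dB_t

Itô's formula for f(t, x): d f(t, B_t) = (f_t + (1/2) f_xx) dt + f_x dB_t. Compute partials of f(t, x) = -8*t^3*x:
  f_t(t,x)  = -24*t^2*x
  f_x(t,x)  = -8*t^3
  f_xx(t,x) = 0
Assemble drift = f_t + (1/2) f_xx = -24*t^2*x and diffusion = f_x = -8*t^3. Substituting x = B_t:
  d(-8*B_t*t^3) = (-24*B_t*t^2) dt + (-8*t^3) dB_t.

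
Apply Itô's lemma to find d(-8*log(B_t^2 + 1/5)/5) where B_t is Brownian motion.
d(-8*log(B_t^2 + 1/5)/5) = (8*(5*B_t^2 - 1)/(5*B_t^2 + 1)^2) dt + (-16*B_t/(5*B_t^2 + 1)) dB_t

Itô's formula for f(B_t) gives d f(B_t) = f'(B_t) dB_t + (1/2) f''(B_t) dt. Compute derivatives of f(x) = -8*log(x^2 + 1/5)/5:
  f'(x)  = -16*x/(5*x^2 + 1)
  f''(x) = 16*(5*x^2 - 1)/(5*x^2 + 1)^2
Substitute x = B_t and multiply the f'' term by 1/2:
  drift     = (1/2) * (16*(5*x^2 - 1)/(5*x^2 + 1)^2) evaluated at B_t = 8*(5*B_t^2 - 1)/(5*B_t^2 + 1)^2
  diffusion = (-16*x/(5*x^2 + 1)) evaluated at B_t = -16*B_t/(5*B_t^2 + 1)
Therefore d(-8*log(B_t^2 + 1/5)/5) = (8*(5*B_t^2 - 1)/(5*B_t^2 + 1)^2) dt + (-16*B_t/(5*B_t^2 + 1)) dB_t.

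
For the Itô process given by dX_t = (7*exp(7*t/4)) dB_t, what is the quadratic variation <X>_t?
<X>_t = 14*exp(7*t/2) - 14

For an Itô process dX_t = a(t) dt + b(t) dB_t, the quadratic variation is <X>_t = int_0^t b(s)^2 ds (the drift term does not contribute). Here b(s) = 7*exp(7*s/4), so
  b(s)^2 = 49*exp(7*s/2).
Integrating from 0 to t:
  <X>_t = int_0^t (49*exp(7*s/2)) ds = 14*exp(7*t/2) - 14.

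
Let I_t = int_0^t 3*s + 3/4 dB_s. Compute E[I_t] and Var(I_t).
E[I_t] = 0; Var(I_t) = 3*t*(16*t^2 + 12*t + 3)/16

The Itô integral of a deterministic integrand f(s) has mean 0 because each increment f(s) * (B_{s+ds} - B_s) has mean 0. By the Itô isometry:
  Var( int_0^t f(s) dB_s ) = E[ (int_0^t f(s) dB_s)^2 ] = int_0^t f(s)^2 ds.
Here f(s) = 3*s + 3/4, so f(s)^2 = 9*(4*s + 1)^2/16. Integrate:
  int_0^t (9*(4*s + 1)^2/16) ds = 3*t*(16*t^2 + 12*t + 3)/16.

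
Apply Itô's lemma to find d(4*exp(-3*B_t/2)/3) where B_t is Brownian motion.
d(4*exp(-3*B_t/2)/3) = (3*exp(-3*B_t/2)/2) dt + (-2*exp(-3*B_t/2)) dB_t

Itô's formula for f(B_t) gives d f(B_t) = f'(B_t) dB_t + (1/2) f''(B_t) dt. Compute derivatives of f(x) = 4*exp(-3*x/2)/3:
  f'(x)  = -2*exp(-3*x/2)
  f''(x) = 3*exp(-3*x/2)
Substitute x = B_t and multiply the f'' term by 1/2:
  drift     = (1/2) * (3*exp(-3*x/2)) evaluated at B_t = 3*exp(-3*B_t/2)/2
  diffusion = (-2*exp(-3*x/2)) evaluated at B_t = -2*exp(-3*B_t/2)
Therefore d(4*exp(-3*B_t/2)/3) = (3*exp(-3*B_t/2)/2) dt + (-2*exp(-3*B_t/2)) dB_t.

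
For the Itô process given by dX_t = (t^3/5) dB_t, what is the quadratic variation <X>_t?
<X>_t = t^7/175

For an Itô process dX_t = a(t) dt + b(t) dB_t, the quadratic variation is <X>_t = int_0^t b(s)^2 ds (the drift term does not contribute). Here b(s) = s^3/5, so
  b(s)^2 = s^6/25.
Integrating from 0 to t:
  <X>_t = int_0^t (s^6/25) ds = t^7/175.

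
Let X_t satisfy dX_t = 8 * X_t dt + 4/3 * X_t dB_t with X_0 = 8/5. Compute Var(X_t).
Var(X_t) = 64*(exp(16*t/9) - 1)*exp(16*t)/25

For GBM dX = mu X dt + sigma X dB with X_0 = x_0, apply Itô to Y = log X: dY = (mu - sigma^2/2) dt + sigma dB, so Y_t = log(x_0) + (mu - sigma^2/2) t + sigma B_t and hence X_t = x_0 * exp((mu - sigma^2/2) t + sigma B_t).
With mu = 8, sigma = 4/3, x_0 = 8/5, this gives:
  X_t = 8/5 * exp((64/9) * t + (4/3) * B_t).
Since sigma*B_t ~ Normal(0, sigma^2 t), E[exp(sigma*B_t)] = exp(sigma^2 t / 2); so E[X_t] = x_0 * exp((mu - sigma^2/2) t) * exp(sigma^2 t / 2) = x_0 * exp(mu t) = 8*exp(8*t)/5.
Var(X_t) = E[X_t^2] - (E[X_t])^2 = x_0^2 * exp(2 mu t) * (exp(sigma^2 t) - 1) = 64*(exp(16*t/9) - 1)*exp(16*t)/25.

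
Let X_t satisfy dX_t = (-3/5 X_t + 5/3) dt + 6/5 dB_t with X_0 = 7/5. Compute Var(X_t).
Var(X_t) = 6/5 - 6*exp(-6*t/5)/5

The variance V(t) = Var(X_t) satisfies V'(t) = 2 a V(t) + c^2 with V(0) = 0 (drift coefficient is linear in X, diffusion is constant). With a = -3/5, c = 6/5, the solution is
  V(t) = (c^2 / (2 a)) * (exp(2 a t) - 1)
       = ((6/5)^2 / (2*(-3/5))) * (exp((-6/5) t) - 1)
       = 6/5 - 6*exp(-6*t/5)/5.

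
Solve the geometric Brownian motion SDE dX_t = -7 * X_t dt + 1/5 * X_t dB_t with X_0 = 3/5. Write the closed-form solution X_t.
X_t = 3/5 * exp((-351/50) * t + (1/5) * B_t)

For GBM dX = mu X dt + sigma X dB with X_0 = x_0, apply Itô to Y = log X: dY = (mu - sigma^2/2) dt + sigma dB, so Y_t = log(x_0) + (mu - sigma^2/2) t + sigma B_t and hence X_t = x_0 * exp((mu - sigma^2/2) t + sigma B_t).
With mu = -7, sigma = 1/5, x_0 = 3/5, this gives:
  X_t = 3/5 * exp((-351/50) * t + (1/5) * B_t).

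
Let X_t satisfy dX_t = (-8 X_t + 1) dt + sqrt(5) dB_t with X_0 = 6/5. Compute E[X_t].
E[X_t] = 1/8 + 43*exp(-8*t)/40

Taking expectations and using E[dB_t] = 0, the mean m(t) = E[X_t] satisfies the ODE m'(t) = a m(t) + b with m(0) = x_0. With a = -8, b = 1, x_0 = 6/5, the solution is
  m(t) = x_0 * exp(a t) + (b/a) * (exp(a t) - 1)
       = (6/5) * exp((-8) t) + (1/(-8)) * (exp((-8) t) - 1)
       = 1/8 + 43*exp(-8*t)/40.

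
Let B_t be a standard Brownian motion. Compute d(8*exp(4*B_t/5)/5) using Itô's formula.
d(8*exp(4*B_t/5)/5) = (64*exp(4*B_t/5)/125) dt + (32*exp(4*B_t/5)/25) dB_t

Itô's formula for f(B_t) gives d f(B_t) = f'(B_t) dB_t + (1/2) f''(B_t) dt. Compute derivatives of f(x) = 8*exp(4*x/5)/5:
  f'(x)  = 32*exp(4*x/5)/25
  f''(x) = 128*exp(4*x/5)/125
Substitute x = B_t and multiply the f'' term by 1/2:
  drift     = (1/2) * (128*exp(4*x/5)/125) evaluated at B_t = 64*exp(4*B_t/5)/125
  diffusion = (32*exp(4*x/5)/25) evaluated at B_t = 32*exp(4*B_t/5)/25
Therefore d(8*exp(4*B_t/5)/5) = (64*exp(4*B_t/5)/125) dt + (32*exp(4*B_t/5)/25) dB_t.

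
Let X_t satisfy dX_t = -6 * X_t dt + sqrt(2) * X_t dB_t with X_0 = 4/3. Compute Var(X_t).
Var(X_t) = (16*exp(2*t) - 16)*exp(-12*t)/9

For GBM dX = mu X dt + sigma X dB with X_0 = x_0, apply Itô to Y = log X: dY = (mu - sigma^2/2) dt + sigma dB, so Y_t = log(x_0) + (mu - sigma^2/2) t + sigma B_t and hence X_t = x_0 * exp((mu - sigma^2/2) t + sigma B_t).
With mu = -6, sigma = sqrt(2), x_0 = 4/3, this gives:
  X_t = 4/3 * exp((-7) * t + (sqrt(2)) * B_t).
Since sigma*B_t ~ Normal(0, sigma^2 t), E[exp(sigma*B_t)] = exp(sigma^2 t / 2); so E[X_t] = x_0 * exp((mu - sigma^2/2) t) * exp(sigma^2 t / 2) = x_0 * exp(mu t) = 4*exp(-6*t)/3.
Var(X_t) = E[X_t^2] - (E[X_t])^2 = x_0^2 * exp(2 mu t) * (exp(sigma^2 t) - 1) = (16*exp(2*t) - 16)*exp(-12*t)/9.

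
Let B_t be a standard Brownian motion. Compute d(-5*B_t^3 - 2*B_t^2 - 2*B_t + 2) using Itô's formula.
d(-5*B_t^3 - 2*B_t^2 - 2*B_t + 2) = (-15*B_t - 2) dt + (-15*B_t^2 - 4*B_t - 2) dB_t

Itô's formula for f(B_t) gives d f(B_t) = f'(B_t) dB_t + (1/2) f''(B_t) dt. Compute derivatives of f(x) = -5*x^3 - 2*x^2 - 2*x + 2:
  f'(x)  = -15*x^2 - 4*x - 2
  f''(x) = -30*x - 4
Substitute x = B_t and multiply the f'' term by 1/2:
  drift     = (1/2) * (-30*x - 4) evaluated at B_t = -15*B_t - 2
  diffusion = (-15*x^2 - 4*x - 2) evaluated at B_t = -15*B_t^2 - 4*B_t - 2
Therefore d(-5*B_t^3 - 2*B_t^2 - 2*B_t + 2) = (-15*B_t - 2) dt + (-15*B_t^2 - 4*B_t - 2) dB_t.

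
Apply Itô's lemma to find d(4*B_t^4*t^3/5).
d(4*B_t^4*t^3/5) = (12*B_t^2*t^2*(B_t^2 + 2*t)/5) dt + (16*B_t^3*t^3/5) dB_t

Itô's formula for f(t, x): d f(t, B_t) = (f_t + (1/2) f_xx) dt + f_x dB_t. Compute partials of f(t, x) = 4*t^3*x^4/5:
  f_t(t,x)  = 12*t^2*x^4/5
  f_x(t,x)  = 16*t^3*x^3/5
  f_xx(t,x) = 48*t^3*x^2/5
Assemble drift = f_t + (1/2) f_xx = 12*t^2*x^2*(2*t + x^2)/5 and diffusion = f_x = 16*t^3*x^3/5. Substituting x = B_t:
  d(4*B_t^4*t^3/5) = (12*B_t^2*t^2*(B_t^2 + 2*t)/5) dt + (16*B_t^3*t^3/5) dB_t.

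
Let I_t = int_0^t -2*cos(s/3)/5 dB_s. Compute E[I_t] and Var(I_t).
E[I_t] = 0; Var(I_t) = 2*t/25 + 3*sin(2*t/3)/25

The Itô integral of a deterministic integrand f(s) has mean 0 because each increment f(s) * (B_{s+ds} - B_s) has mean 0. By the Itô isometry:
  Var( int_0^t f(s) dB_s ) = E[ (int_0^t f(s) dB_s)^2 ] = int_0^t f(s)^2 ds.
Here f(s) = -2*cos(s/3)/5, so f(s)^2 = 4*cos(s/3)^2/25. Integrate:
  int_0^t (4*cos(s/3)^2/25) ds = 2*t/25 + 3*sin(2*t/3)/25.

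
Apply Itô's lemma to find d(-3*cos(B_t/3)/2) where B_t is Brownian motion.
d(-3*cos(B_t/3)/2) = (cos(B_t/3)/12) dt + (sin(B_t/3)/2) dB_t

Itô's formula for f(B_t) gives d f(B_t) = f'(B_t) dB_t + (1/2) f''(B_t) dt. Compute derivatives of f(x) = -3*cos(x/3)/2:
  f'(x)  = sin(x/3)/2
  f''(x) = cos(x/3)/6
Substitute x = B_t and multiply the f'' term by 1/2:
  drift     = (1/2) * (cos(x/3)/6) evaluated at B_t = cos(B_t/3)/12
  diffusion = (sin(x/3)/2) evaluated at B_t = sin(B_t/3)/2
Therefore d(-3*cos(B_t/3)/2) = (cos(B_t/3)/12) dt + (sin(B_t/3)/2) dB_t.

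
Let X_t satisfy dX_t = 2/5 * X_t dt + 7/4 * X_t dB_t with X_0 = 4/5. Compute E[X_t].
E[X_t] = 4*exp(2*t/5)/5

For GBM dX = mu X dt + sigma X dB with X_0 = x_0, apply Itô to Y = log X: dY = (mu - sigma^2/2) dt + sigma dB, so Y_t = log(x_0) + (mu - sigma^2/2) t + sigma B_t and hence X_t = x_0 * exp((mu - sigma^2/2) t + sigma B_t).
With mu = 2/5, sigma = 7/4, x_0 = 4/5, this gives:
  X_t = 4/5 * exp((-181/160) * t + (7/4) * B_t).
Since sigma*B_t ~ Normal(0, sigma^2 t), E[exp(sigma*B_t)] = exp(sigma^2 t / 2); so E[X_t] = x_0 * exp((mu - sigma^2/2) t) * exp(sigma^2 t / 2) = x_0 * exp(mu t) = 4*exp(2*t/5)/5.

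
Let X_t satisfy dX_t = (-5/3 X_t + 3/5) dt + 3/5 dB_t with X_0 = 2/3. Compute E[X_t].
E[X_t] = 9/25 + 23*exp(-5*t/3)/75

Taking expectations and using E[dB_t] = 0, the mean m(t) = E[X_t] satisfies the ODE m'(t) = a m(t) + b with m(0) = x_0. With a = -5/3, b = 3/5, x_0 = 2/3, the solution is
  m(t) = x_0 * exp(a t) + (b/a) * (exp(a t) - 1)
       = (2/3) * exp((-5/3) t) + ((3/5)/(-5/3)) * (exp((-5/3) t) - 1)
       = 9/25 + 23*exp(-5*t/3)/75.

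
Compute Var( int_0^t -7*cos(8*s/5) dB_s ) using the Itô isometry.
Var = 49*t/2 + 245*sin(8*t/5)*cos(8*t/5)/16

The Itô integral of a deterministic integrand f(s) has mean 0 because each increment f(s) * (B_{s+ds} - B_s) has mean 0. By the Itô isometry:
  Var( int_0^t f(s) dB_s ) = E[ (int_0^t f(s) dB_s)^2 ] = int_0^t f(s)^2 ds.
Here f(s) = -7*cos(8*s/5), so f(s)^2 = 49*cos(8*s/5)^2. Integrate:
  int_0^t (49*cos(8*s/5)^2) ds = 49*t/2 + 245*sin(8*t/5)*cos(8*t/5)/16.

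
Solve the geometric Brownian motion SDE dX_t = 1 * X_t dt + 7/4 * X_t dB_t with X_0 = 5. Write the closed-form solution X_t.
X_t = 5 * exp((-17/32) * t + (7/4) * B_t)

For GBM dX = mu X dt + sigma X dB with X_0 = x_0, apply Itô to Y = log X: dY = (mu - sigma^2/2) dt + sigma dB, so Y_t = log(x_0) + (mu - sigma^2/2) t + sigma B_t and hence X_t = x_0 * exp((mu - sigma^2/2) t + sigma B_t).
With mu = 1, sigma = 7/4, x_0 = 5, this gives:
  X_t = 5 * exp((-17/32) * t + (7/4) * B_t).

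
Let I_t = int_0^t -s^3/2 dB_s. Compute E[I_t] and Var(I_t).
E[I_t] = 0; Var(I_t) = t^7/28

The Itô integral of a deterministic integrand f(s) has mean 0 because each increment f(s) * (B_{s+ds} - B_s) has mean 0. By the Itô isometry:
  Var( int_0^t f(s) dB_s ) = E[ (int_0^t f(s) dB_s)^2 ] = int_0^t f(s)^2 ds.
Here f(s) = -s^3/2, so f(s)^2 = s^6/4. Integrate:
  int_0^t (s^6/4) ds = t^7/28.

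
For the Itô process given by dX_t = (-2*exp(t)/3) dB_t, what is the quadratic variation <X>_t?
<X>_t = 2*exp(2*t)/9 - 2/9

For an Itô process dX_t = a(t) dt + b(t) dB_t, the quadratic variation is <X>_t = int_0^t b(s)^2 ds (the drift term does not contribute). Here b(s) = -2*exp(s)/3, so
  b(s)^2 = 4*exp(2*s)/9.
Integrating from 0 to t:
  <X>_t = int_0^t (4*exp(2*s)/9) ds = 2*exp(2*t)/9 - 2/9.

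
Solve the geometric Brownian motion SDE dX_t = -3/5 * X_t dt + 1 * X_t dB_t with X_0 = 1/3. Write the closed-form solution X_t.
X_t = 1/3 * exp((-11/10) * t + (1) * B_t)

For GBM dX = mu X dt + sigma X dB with X_0 = x_0, apply Itô to Y = log X: dY = (mu - sigma^2/2) dt + sigma dB, so Y_t = log(x_0) + (mu - sigma^2/2) t + sigma B_t and hence X_t = x_0 * exp((mu - sigma^2/2) t + sigma B_t).
With mu = -3/5, sigma = 1, x_0 = 1/3, this gives:
  X_t = 1/3 * exp((-11/10) * t + (1) * B_t).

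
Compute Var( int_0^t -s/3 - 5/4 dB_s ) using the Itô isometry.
Var = t*(16*t^2 + 180*t + 675)/432

The Itô integral of a deterministic integrand f(s) has mean 0 because each increment f(s) * (B_{s+ds} - B_s) has mean 0. By the Itô isometry:
  Var( int_0^t f(s) dB_s ) = E[ (int_0^t f(s) dB_s)^2 ] = int_0^t f(s)^2 ds.
Here f(s) = -s/3 - 5/4, so f(s)^2 = (4*s + 15)^2/144. Integrate:
  int_0^t ((4*s + 15)^2/144) ds = t*(16*t^2 + 180*t + 675)/432.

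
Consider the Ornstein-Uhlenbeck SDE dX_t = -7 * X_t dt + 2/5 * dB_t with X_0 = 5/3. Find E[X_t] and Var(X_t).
E[X_t] = 5*exp(-7*t)/3; Var(X_t) = 2/175 - 2*exp(-14*t)/175

The OU SDE dX = -theta X dt + sigma dB admits the integrating factor exp(theta t): d(exp(theta t) X_t) = sigma exp(theta t) dB_t. Integrating from 0 to t:
  X_t = x_0 * exp(-theta t) + sigma * int_0^t exp(-theta (t-s)) dB_s.
The Itô integral has mean 0 and (by the Itô isometry) variance sigma^2 * int_0^t exp(-2 theta (t - s)) ds = sigma^2 * (1 - exp(-2 theta t)) / (2 theta).
With theta = 7, sigma = 2/5, x_0 = 5/3:
  E[X_t] = 5/3 * exp(-7 t) = 5*exp(-7*t)/3
  Var(X_t) = (2/5)^2 * (1 - exp(-2*7 t)) / (2 * 7) = 2/175 - 2*exp(-14*t)/175.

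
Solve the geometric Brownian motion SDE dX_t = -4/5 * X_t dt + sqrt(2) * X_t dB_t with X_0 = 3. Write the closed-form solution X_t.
X_t = 3 * exp((-9/5) * t + (sqrt(2)) * B_t)

For GBM dX = mu X dt + sigma X dB with X_0 = x_0, apply Itô to Y = log X: dY = (mu - sigma^2/2) dt + sigma dB, so Y_t = log(x_0) + (mu - sigma^2/2) t + sigma B_t and hence X_t = x_0 * exp((mu - sigma^2/2) t + sigma B_t).
With mu = -4/5, sigma = sqrt(2), x_0 = 3, this gives:
  X_t = 3 * exp((-9/5) * t + (sqrt(2)) * B_t).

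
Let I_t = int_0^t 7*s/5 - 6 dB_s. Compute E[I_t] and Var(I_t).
E[I_t] = 0; Var(I_t) = t*(49*t^2 - 630*t + 2700)/75

The Itô integral of a deterministic integrand f(s) has mean 0 because each increment f(s) * (B_{s+ds} - B_s) has mean 0. By the Itô isometry:
  Var( int_0^t f(s) dB_s ) = E[ (int_0^t f(s) dB_s)^2 ] = int_0^t f(s)^2 ds.
Here f(s) = 7*s/5 - 6, so f(s)^2 = (7*s - 30)^2/25. Integrate:
  int_0^t ((7*s - 30)^2/25) ds = t*(49*t^2 - 630*t + 2700)/75.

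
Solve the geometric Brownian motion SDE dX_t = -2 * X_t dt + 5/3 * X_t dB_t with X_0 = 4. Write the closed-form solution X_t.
X_t = 4 * exp((-61/18) * t + (5/3) * B_t)

For GBM dX = mu X dt + sigma X dB with X_0 = x_0, apply Itô to Y = log X: dY = (mu - sigma^2/2) dt + sigma dB, so Y_t = log(x_0) + (mu - sigma^2/2) t + sigma B_t and hence X_t = x_0 * exp((mu - sigma^2/2) t + sigma B_t).
With mu = -2, sigma = 5/3, x_0 = 4, this gives:
  X_t = 4 * exp((-61/18) * t + (5/3) * B_t).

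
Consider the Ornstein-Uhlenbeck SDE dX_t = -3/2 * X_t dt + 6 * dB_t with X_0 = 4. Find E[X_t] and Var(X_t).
E[X_t] = 4*exp(-3*t/2); Var(X_t) = 12 - 12*exp(-3*t)

The OU SDE dX = -theta X dt + sigma dB admits the integrating factor exp(theta t): d(exp(theta t) X_t) = sigma exp(theta t) dB_t. Integrating from 0 to t:
  X_t = x_0 * exp(-theta t) + sigma * int_0^t exp(-theta (t-s)) dB_s.
The Itô integral has mean 0 and (by the Itô isometry) variance sigma^2 * int_0^t exp(-2 theta (t - s)) ds = sigma^2 * (1 - exp(-2 theta t)) / (2 theta).
With theta = 3/2, sigma = 6, x_0 = 4:
  E[X_t] = 4 * exp(-3/2 t) = 4*exp(-3*t/2)
  Var(X_t) = (6)^2 * (1 - exp(-2*3/2 t)) / (2 * 3/2) = 12 - 12*exp(-3*t).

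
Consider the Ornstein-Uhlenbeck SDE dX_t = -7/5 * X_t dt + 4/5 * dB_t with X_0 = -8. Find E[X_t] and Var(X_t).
E[X_t] = -8*exp(-7*t/5); Var(X_t) = 8/35 - 8*exp(-14*t/5)/35

The OU SDE dX = -theta X dt + sigma dB admits the integrating factor exp(theta t): d(exp(theta t) X_t) = sigma exp(theta t) dB_t. Integrating from 0 to t:
  X_t = x_0 * exp(-theta t) + sigma * int_0^t exp(-theta (t-s)) dB_s.
The Itô integral has mean 0 and (by the Itô isometry) variance sigma^2 * int_0^t exp(-2 theta (t - s)) ds = sigma^2 * (1 - exp(-2 theta t)) / (2 theta).
With theta = 7/5, sigma = 4/5, x_0 = -8:
  E[X_t] = -8 * exp(-7/5 t) = -8*exp(-7*t/5)
  Var(X_t) = (4/5)^2 * (1 - exp(-2*7/5 t)) / (2 * 7/5) = 8/35 - 8*exp(-14*t/5)/35.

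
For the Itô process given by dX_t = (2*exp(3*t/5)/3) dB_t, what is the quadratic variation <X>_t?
<X>_t = 10*exp(6*t/5)/27 - 10/27

For an Itô process dX_t = a(t) dt + b(t) dB_t, the quadratic variation is <X>_t = int_0^t b(s)^2 ds (the drift term does not contribute). Here b(s) = 2*exp(3*s/5)/3, so
  b(s)^2 = 4*exp(6*s/5)/9.
Integrating from 0 to t:
  <X>_t = int_0^t (4*exp(6*s/5)/9) ds = 10*exp(6*t/5)/27 - 10/27.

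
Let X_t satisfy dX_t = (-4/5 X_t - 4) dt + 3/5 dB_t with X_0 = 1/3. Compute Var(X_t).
Var(X_t) = 9/40 - 9*exp(-8*t/5)/40

The variance V(t) = Var(X_t) satisfies V'(t) = 2 a V(t) + c^2 with V(0) = 0 (drift coefficient is linear in X, diffusion is constant). With a = -4/5, c = 3/5, the solution is
  V(t) = (c^2 / (2 a)) * (exp(2 a t) - 1)
       = ((3/5)^2 / (2*(-4/5))) * (exp((-8/5) t) - 1)
       = 9/40 - 9*exp(-8*t/5)/40.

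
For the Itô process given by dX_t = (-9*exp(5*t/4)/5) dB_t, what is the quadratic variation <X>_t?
<X>_t = 162*exp(5*t/2)/125 - 162/125

For an Itô process dX_t = a(t) dt + b(t) dB_t, the quadratic variation is <X>_t = int_0^t b(s)^2 ds (the drift term does not contribute). Here b(s) = -9*exp(5*s/4)/5, so
  b(s)^2 = 81*exp(5*s/2)/25.
Integrating from 0 to t:
  <X>_t = int_0^t (81*exp(5*s/2)/25) ds = 162*exp(5*t/2)/125 - 162/125.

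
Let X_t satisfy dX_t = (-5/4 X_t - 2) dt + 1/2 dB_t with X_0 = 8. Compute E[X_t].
E[X_t] = -8/5 + 48*exp(-5*t/4)/5

Taking expectations and using E[dB_t] = 0, the mean m(t) = E[X_t] satisfies the ODE m'(t) = a m(t) + b with m(0) = x_0. With a = -5/4, b = -2, x_0 = 8, the solution is
  m(t) = x_0 * exp(a t) + (b/a) * (exp(a t) - 1)
       = 8 * exp((-5/4) t) + ((-2)/(-5/4)) * (exp((-5/4) t) - 1)
       = -8/5 + 48*exp(-5*t/4)/5.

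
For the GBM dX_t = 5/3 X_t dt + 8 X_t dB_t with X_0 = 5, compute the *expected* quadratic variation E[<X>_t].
E[<X>_t] = 2400*exp(202*t/3)/101 - 2400/101

<X>_t = int_0^t (8 * X_s)^2 ds. Taking expectation inside the integral: E[<X>_t] = 8^2 * int_0^t E[X_s^2] ds. For GBM, E[X_s^2] = x_0^2 * exp((2 mu + sigma^2) s). Integrating:
  E[<X>_t] = 8^2 * 5^2 * (exp((2*(5/3) + 8^2) t) - 1) / (2*(5/3) + 8^2)
           = 8^2 * 5^2 * (exp((202/3) t) - 1) / (202/3) = 2400*exp(202*t/3)/101 - 2400/101.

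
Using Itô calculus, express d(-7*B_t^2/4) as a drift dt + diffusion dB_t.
d(-7*B_t^2/4) = (-7/4) dt + (-7*B_t/2) dB_t

Itô's formula for f(B_t) gives d f(B_t) = f'(B_t) dB_t + (1/2) f''(B_t) dt. Compute derivatives of f(x) = -7*x^2/4:
  f'(x)  = -7*x/2
  f''(x) = -7/2
Substitute x = B_t and multiply the f'' term by 1/2:
  drift     = (1/2) * (-7/2) evaluated at B_t = -7/4
  diffusion = (-7*x/2) evaluated at B_t = -7*B_t/2
Therefore d(-7*B_t^2/4) = (-7/4) dt + (-7*B_t/2) dB_t.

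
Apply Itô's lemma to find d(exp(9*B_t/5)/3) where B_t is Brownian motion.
d(exp(9*B_t/5)/3) = (27*exp(9*B_t/5)/50) dt + (3*exp(9*B_t/5)/5) dB_t

Itô's formula for f(B_t) gives d f(B_t) = f'(B_t) dB_t + (1/2) f''(B_t) dt. Compute derivatives of f(x) = exp(9*x/5)/3:
  f'(x)  = 3*exp(9*x/5)/5
  f''(x) = 27*exp(9*x/5)/25
Substitute x = B_t and multiply the f'' term by 1/2:
  drift     = (1/2) * (27*exp(9*x/5)/25) evaluated at B_t = 27*exp(9*B_t/5)/50
  diffusion = (3*exp(9*x/5)/5) evaluated at B_t = 3*exp(9*B_t/5)/5
Therefore d(exp(9*B_t/5)/3) = (27*exp(9*B_t/5)/50) dt + (3*exp(9*B_t/5)/5) dB_t.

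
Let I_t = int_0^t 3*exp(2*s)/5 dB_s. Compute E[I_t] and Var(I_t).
E[I_t] = 0; Var(I_t) = 9*exp(4*t)/100 - 9/100

The Itô integral of a deterministic integrand f(s) has mean 0 because each increment f(s) * (B_{s+ds} - B_s) has mean 0. By the Itô isometry:
  Var( int_0^t f(s) dB_s ) = E[ (int_0^t f(s) dB_s)^2 ] = int_0^t f(s)^2 ds.
Here f(s) = 3*exp(2*s)/5, so f(s)^2 = 9*exp(4*s)/25. Integrate:
  int_0^t (9*exp(4*s)/25) ds = 9*exp(4*t)/100 - 9/100.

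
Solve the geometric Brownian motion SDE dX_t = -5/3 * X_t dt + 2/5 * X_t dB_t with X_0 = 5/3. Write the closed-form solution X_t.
X_t = 5/3 * exp((-131/75) * t + (2/5) * B_t)

For GBM dX = mu X dt + sigma X dB with X_0 = x_0, apply Itô to Y = log X: dY = (mu - sigma^2/2) dt + sigma dB, so Y_t = log(x_0) + (mu - sigma^2/2) t + sigma B_t and hence X_t = x_0 * exp((mu - sigma^2/2) t + sigma B_t).
With mu = -5/3, sigma = 2/5, x_0 = 5/3, this gives:
  X_t = 5/3 * exp((-131/75) * t + (2/5) * B_t).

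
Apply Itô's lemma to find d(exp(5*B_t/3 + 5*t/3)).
d(exp(5*B_t/3 + 5*t/3)) = (55*exp(5*B_t/3 + 5*t/3)/18) dt + (5*exp(5*B_t/3 + 5*t/3)/3) dB_t

Itô's formula for f(t, x): d f(t, B_t) = (f_t + (1/2) f_xx) dt + f_x dB_t. Compute partials of f(t, x) = exp(5*t/3 + 5*x/3):
  f_t(t,x)  = 5*exp(5*t/3 + 5*x/3)/3
  f_x(t,x)  = 5*exp(5*t/3 + 5*x/3)/3
  f_xx(t,x) = 25*exp(5*t/3 + 5*x/3)/9
Assemble drift = f_t + (1/2) f_xx = 55*exp(5*t/3 + 5*x/3)/18 and diffusion = f_x = 5*exp(5*t/3 + 5*x/3)/3. Substituting x = B_t:
  d(exp(5*B_t/3 + 5*t/3)) = (55*exp(5*B_t/3 + 5*t/3)/18) dt + (5*exp(5*B_t/3 + 5*t/3)/3) dB_t.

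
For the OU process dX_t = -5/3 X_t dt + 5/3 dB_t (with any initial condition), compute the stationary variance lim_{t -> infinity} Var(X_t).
lim Var(X_t) = 5/6

The OU SDE dX = -theta X dt + sigma dB admits the integrating factor exp(theta t): d(exp(theta t) X_t) = sigma exp(theta t) dB_t. Integrating from 0 to t gives X_t = x_0 * exp(-theta t) + sigma * int_0^t exp(-theta (t-s)) dB_s for any initial x_0. The Itô integral has variance (by the Itô isometry) sigma^2 * int_0^t exp(-2 theta (t - s)) ds = sigma^2 * (1 - exp(-2 theta t)) / (2 theta), independent of x_0.
With theta = 5/3, sigma = 5/3:
  Var(X_t) = (5/3)^2 * (1 - exp(-2*5/3 t)) / (2 * 5/3) = 5/6 - 5*exp(-10*t/3)/6.
As t -> infinity, exp(-2*5/3 t) -> 0, so the stationary variance is sigma^2 / (2 theta) = 5/6.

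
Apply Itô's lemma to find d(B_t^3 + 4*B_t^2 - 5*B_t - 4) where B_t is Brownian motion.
d(B_t^3 + 4*B_t^2 - 5*B_t - 4) = (3*B_t + 4) dt + (3*B_t^2 + 8*B_t - 5) dB_t

Itô's formula for f(B_t) gives d f(B_t) = f'(B_t) dB_t + (1/2) f''(B_t) dt. Compute derivatives of f(x) = x^3 + 4*x^2 - 5*x - 4:
  f'(x)  = 3*x^2 + 8*x - 5
  f''(x) = 6*x + 8
Substitute x = B_t and multiply the f'' term by 1/2:
  drift     = (1/2) * (6*x + 8) evaluated at B_t = 3*B_t + 4
  diffusion = (3*x^2 + 8*x - 5) evaluated at B_t = 3*B_t^2 + 8*B_t - 5
Therefore d(B_t^3 + 4*B_t^2 - 5*B_t - 4) = (3*B_t + 4) dt + (3*B_t^2 + 8*B_t - 5) dB_t.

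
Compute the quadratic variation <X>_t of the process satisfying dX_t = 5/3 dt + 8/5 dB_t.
<X>_t = 64*t/25

For an Itô process dX_t = a(t) dt + b(t) dB_t, the quadratic variation is <X>_t = int_0^t b(s)^2 ds (the drift term does not contribute). Here b(s) = 8/5, so
  b(s)^2 = 64/25.
Integrating from 0 to t:
  <X>_t = int_0^t (64/25) ds = 64*t/25.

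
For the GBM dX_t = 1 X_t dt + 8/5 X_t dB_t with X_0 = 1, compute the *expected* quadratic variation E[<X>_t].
E[<X>_t] = 32*exp(114*t/25)/57 - 32/57

<X>_t = int_0^t ((8/5) * X_s)^2 ds. Taking expectation inside the integral: E[<X>_t] = (8/5)^2 * int_0^t E[X_s^2] ds. For GBM, E[X_s^2] = x_0^2 * exp((2 mu + sigma^2) s). Integrating:
  E[<X>_t] = (8/5)^2 * 1^2 * (exp((2*1 + (8/5)^2) t) - 1) / (2*1 + (8/5)^2)
           = (8/5)^2 * 1^2 * (exp((114/25) t) - 1) / (114/25) = 32*exp(114*t/25)/57 - 32/57.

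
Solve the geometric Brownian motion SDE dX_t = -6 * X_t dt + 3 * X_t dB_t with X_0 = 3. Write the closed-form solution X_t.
X_t = 3 * exp((-21/2) * t + (3) * B_t)

For GBM dX = mu X dt + sigma X dB with X_0 = x_0, apply Itô to Y = log X: dY = (mu - sigma^2/2) dt + sigma dB, so Y_t = log(x_0) + (mu - sigma^2/2) t + sigma B_t and hence X_t = x_0 * exp((mu - sigma^2/2) t + sigma B_t).
With mu = -6, sigma = 3, x_0 = 3, this gives:
  X_t = 3 * exp((-21/2) * t + (3) * B_t).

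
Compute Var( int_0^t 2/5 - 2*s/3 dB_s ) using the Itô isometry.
Var = 4*t*(25*t^2 - 45*t + 27)/675

The Itô integral of a deterministic integrand f(s) has mean 0 because each increment f(s) * (B_{s+ds} - B_s) has mean 0. By the Itô isometry:
  Var( int_0^t f(s) dB_s ) = E[ (int_0^t f(s) dB_s)^2 ] = int_0^t f(s)^2 ds.
Here f(s) = 2/5 - 2*s/3, so f(s)^2 = 4*(5*s - 3)^2/225. Integrate:
  int_0^t (4*(5*s - 3)^2/225) ds = 4*t*(25*t^2 - 45*t + 27)/675.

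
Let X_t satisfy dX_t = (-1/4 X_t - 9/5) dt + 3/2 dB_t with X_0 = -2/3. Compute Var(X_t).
Var(X_t) = 9/2 - 9*exp(-t/2)/2

The variance V(t) = Var(X_t) satisfies V'(t) = 2 a V(t) + c^2 with V(0) = 0 (drift coefficient is linear in X, diffusion is constant). With a = -1/4, c = 3/2, the solution is
  V(t) = (c^2 / (2 a)) * (exp(2 a t) - 1)
       = ((3/2)^2 / (2*(-1/4))) * (exp((-1/2) t) - 1)
       = 9/2 - 9*exp(-t/2)/2.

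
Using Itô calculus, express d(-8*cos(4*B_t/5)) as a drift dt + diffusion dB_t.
d(-8*cos(4*B_t/5)) = (64*cos(4*B_t/5)/25) dt + (32*sin(4*B_t/5)/5) dB_t

Itô's formula for f(B_t) gives d f(B_t) = f'(B_t) dB_t + (1/2) f''(B_t) dt. Compute derivatives of f(x) = -8*cos(4*x/5):
  f'(x)  = 32*sin(4*x/5)/5
  f''(x) = 128*cos(4*x/5)/25
Substitute x = B_t and multiply the f'' term by 1/2:
  drift     = (1/2) * (128*cos(4*x/5)/25) evaluated at B_t = 64*cos(4*B_t/5)/25
  diffusion = (32*sin(4*x/5)/5) evaluated at B_t = 32*sin(4*B_t/5)/5
Therefore d(-8*cos(4*B_t/5)) = (64*cos(4*B_t/5)/25) dt + (32*sin(4*B_t/5)/5) dB_t.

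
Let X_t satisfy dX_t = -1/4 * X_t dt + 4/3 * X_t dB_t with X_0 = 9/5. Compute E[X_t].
E[X_t] = 9*exp(-t/4)/5

For GBM dX = mu X dt + sigma X dB with X_0 = x_0, apply Itô to Y = log X: dY = (mu - sigma^2/2) dt + sigma dB, so Y_t = log(x_0) + (mu - sigma^2/2) t + sigma B_t and hence X_t = x_0 * exp((mu - sigma^2/2) t + sigma B_t).
With mu = -1/4, sigma = 4/3, x_0 = 9/5, this gives:
  X_t = 9/5 * exp((-41/36) * t + (4/3) * B_t).
Since sigma*B_t ~ Normal(0, sigma^2 t), E[exp(sigma*B_t)] = exp(sigma^2 t / 2); so E[X_t] = x_0 * exp((mu - sigma^2/2) t) * exp(sigma^2 t / 2) = x_0 * exp(mu t) = 9*exp(-t/4)/5.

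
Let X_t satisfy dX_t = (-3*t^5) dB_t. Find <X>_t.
<X>_t = 9*t^11/11

For an Itô process dX_t = a(t) dt + b(t) dB_t, the quadratic variation is <X>_t = int_0^t b(s)^2 ds (the drift term does not contribute). Here b(s) = -3*s^5, so
  b(s)^2 = 9*s^10.
Integrating from 0 to t:
  <X>_t = int_0^t (9*s^10) ds = 9*t^11/11.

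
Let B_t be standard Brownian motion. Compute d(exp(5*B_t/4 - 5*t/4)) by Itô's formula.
d(exp(5*B_t/4 - 5*t/4)) = (-15*exp(5*B_t/4 - 5*t/4)/32) dt + (5*exp(5*B_t/4 - 5*t/4)/4) dB_t

Itô's formula for f(t, x): d f(t, B_t) = (f_t + (1/2) f_xx) dt + f_x dB_t. Compute partials of f(t, x) = exp(-5*t/4 + 5*x/4):
  f_t(t,x)  = -5*exp(-5*t/4 + 5*x/4)/4
  f_x(t,x)  = 5*exp(-5*t/4 + 5*x/4)/4
  f_xx(t,x) = 25*exp(-5*t/4 + 5*x/4)/16
Assemble drift = f_t + (1/2) f_xx = -15*exp(-5*t/4 + 5*x/4)/32 and diffusion = f_x = 5*exp(-5*t/4 + 5*x/4)/4. Substituting x = B_t:
  d(exp(5*B_t/4 - 5*t/4)) = (-15*exp(5*B_t/4 - 5*t/4)/32) dt + (5*exp(5*B_t/4 - 5*t/4)/4) dB_t.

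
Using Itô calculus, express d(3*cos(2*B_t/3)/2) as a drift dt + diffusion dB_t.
d(3*cos(2*B_t/3)/2) = (-cos(2*B_t/3)/3) dt + (-sin(2*B_t/3)) dB_t

Itô's formula for f(B_t) gives d f(B_t) = f'(B_t) dB_t + (1/2) f''(B_t) dt. Compute derivatives of f(x) = 3*cos(2*x/3)/2:
  f'(x)  = -sin(2*x/3)
  f''(x) = -2*cos(2*x/3)/3
Substitute x = B_t and multiply the f'' term by 1/2:
  drift     = (1/2) * (-2*cos(2*x/3)/3) evaluated at B_t = -cos(2*B_t/3)/3
  diffusion = (-sin(2*x/3)) evaluated at B_t = -sin(2*B_t/3)
Therefore d(3*cos(2*B_t/3)/2) = (-cos(2*B_t/3)/3) dt + (-sin(2*B_t/3)) dB_t.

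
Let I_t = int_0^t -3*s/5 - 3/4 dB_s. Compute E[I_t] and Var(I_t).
E[I_t] = 0; Var(I_t) = 3*t*(16*t^2 + 60*t + 75)/400

The Itô integral of a deterministic integrand f(s) has mean 0 because each increment f(s) * (B_{s+ds} - B_s) has mean 0. By the Itô isometry:
  Var( int_0^t f(s) dB_s ) = E[ (int_0^t f(s) dB_s)^2 ] = int_0^t f(s)^2 ds.
Here f(s) = -3*s/5 - 3/4, so f(s)^2 = 9*(4*s + 5)^2/400. Integrate:
  int_0^t (9*(4*s + 5)^2/400) ds = 3*t*(16*t^2 + 60*t + 75)/400.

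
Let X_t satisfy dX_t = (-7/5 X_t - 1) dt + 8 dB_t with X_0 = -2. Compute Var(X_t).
Var(X_t) = 160/7 - 160*exp(-14*t/5)/7

The variance V(t) = Var(X_t) satisfies V'(t) = 2 a V(t) + c^2 with V(0) = 0 (drift coefficient is linear in X, diffusion is constant). With a = -7/5, c = 8, the solution is
  V(t) = (c^2 / (2 a)) * (exp(2 a t) - 1)
       = (8^2 / (2*(-7/5))) * (exp((-14/5) t) - 1)
       = 160/7 - 160*exp(-14*t/5)/7.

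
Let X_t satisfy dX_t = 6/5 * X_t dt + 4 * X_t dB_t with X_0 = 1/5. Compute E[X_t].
E[X_t] = exp(6*t/5)/5

For GBM dX = mu X dt + sigma X dB with X_0 = x_0, apply Itô to Y = log X: dY = (mu - sigma^2/2) dt + sigma dB, so Y_t = log(x_0) + (mu - sigma^2/2) t + sigma B_t and hence X_t = x_0 * exp((mu - sigma^2/2) t + sigma B_t).
With mu = 6/5, sigma = 4, x_0 = 1/5, this gives:
  X_t = 1/5 * exp((-34/5) * t + (4) * B_t).
Since sigma*B_t ~ Normal(0, sigma^2 t), E[exp(sigma*B_t)] = exp(sigma^2 t / 2); so E[X_t] = x_0 * exp((mu - sigma^2/2) t) * exp(sigma^2 t / 2) = x_0 * exp(mu t) = exp(6*t/5)/5.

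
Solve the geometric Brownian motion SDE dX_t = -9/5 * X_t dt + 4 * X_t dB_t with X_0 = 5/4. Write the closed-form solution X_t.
X_t = 5/4 * exp((-49/5) * t + (4) * B_t)

For GBM dX = mu X dt + sigma X dB with X_0 = x_0, apply Itô to Y = log X: dY = (mu - sigma^2/2) dt + sigma dB, so Y_t = log(x_0) + (mu - sigma^2/2) t + sigma B_t and hence X_t = x_0 * exp((mu - sigma^2/2) t + sigma B_t).
With mu = -9/5, sigma = 4, x_0 = 5/4, this gives:
  X_t = 5/4 * exp((-49/5) * t + (4) * B_t).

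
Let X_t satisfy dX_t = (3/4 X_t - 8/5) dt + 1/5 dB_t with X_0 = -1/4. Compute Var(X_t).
Var(X_t) = 2*exp(3*t/2)/75 - 2/75

The variance V(t) = Var(X_t) satisfies V'(t) = 2 a V(t) + c^2 with V(0) = 0 (drift coefficient is linear in X, diffusion is constant). With a = 3/4, c = 1/5, the solution is
  V(t) = (c^2 / (2 a)) * (exp(2 a t) - 1)
       = ((1/5)^2 / (2*(3/4))) * (exp((3/2) t) - 1)
       = 2*exp(3*t/2)/75 - 2/75.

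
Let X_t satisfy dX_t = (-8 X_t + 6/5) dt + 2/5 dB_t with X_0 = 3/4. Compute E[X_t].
E[X_t] = 3/20 + 3*exp(-8*t)/5

Taking expectations and using E[dB_t] = 0, the mean m(t) = E[X_t] satisfies the ODE m'(t) = a m(t) + b with m(0) = x_0. With a = -8, b = 6/5, x_0 = 3/4, the solution is
  m(t) = x_0 * exp(a t) + (b/a) * (exp(a t) - 1)
       = (3/4) * exp((-8) t) + ((6/5)/(-8)) * (exp((-8) t) - 1)
       = 3/20 + 3*exp(-8*t)/5.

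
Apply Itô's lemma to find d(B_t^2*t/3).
d(B_t^2*t/3) = (B_t^2/3 + t/3) dt + (2*B_t*t/3) dB_t

Itô's formula for f(t, x): d f(t, B_t) = (f_t + (1/2) f_xx) dt + f_x dB_t. Compute partials of f(t, x) = t*x^2/3:
  f_t(t,x)  = x^2/3
  f_x(t,x)  = 2*t*x/3
  f_xx(t,x) = 2*t/3
Assemble drift = f_t + (1/2) f_xx = t/3 + x^2/3 and diffusion = f_x = 2*t*x/3. Substituting x = B_t:
  d(B_t^2*t/3) = (B_t^2/3 + t/3) dt + (2*B_t*t/3) dB_t.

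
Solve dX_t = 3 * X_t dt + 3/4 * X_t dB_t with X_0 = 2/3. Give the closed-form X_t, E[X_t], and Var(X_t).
X_t = 2/3 * exp((87/32) t + (3/4) B_t); E[X_t] = 2*exp(3*t)/3; Var(X_t) = 4*(exp(9*t/16) - 1)*exp(6*t)/9

For GBM dX = mu X dt + sigma X dB with X_0 = x_0, apply Itô to Y = log X: dY = (mu - sigma^2/2) dt + sigma dB, so Y_t = log(x_0) + (mu - sigma^2/2) t + sigma B_t and hence X_t = x_0 * exp((mu - sigma^2/2) t + sigma B_t).
With mu = 3, sigma = 3/4, x_0 = 2/3, this gives:
  X_t = 2/3 * exp((87/32) * t + (3/4) * B_t).
Since sigma*B_t ~ Normal(0, sigma^2 t), E[exp(sigma*B_t)] = exp(sigma^2 t / 2); so E[X_t] = x_0 * exp((mu - sigma^2/2) t) * exp(sigma^2 t / 2) = x_0 * exp(mu t) = 2*exp(3*t)/3.
Var(X_t) = E[X_t^2] - (E[X_t])^2 = x_0^2 * exp(2 mu t) * (exp(sigma^2 t) - 1) = 4*(exp(9*t/16) - 1)*exp(6*t)/9.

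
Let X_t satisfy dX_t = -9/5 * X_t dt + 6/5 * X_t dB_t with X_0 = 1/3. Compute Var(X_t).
Var(X_t) = (exp(36*t/25) - 1)*exp(-18*t/5)/9

For GBM dX = mu X dt + sigma X dB with X_0 = x_0, apply Itô to Y = log X: dY = (mu - sigma^2/2) dt + sigma dB, so Y_t = log(x_0) + (mu - sigma^2/2) t + sigma B_t and hence X_t = x_0 * exp((mu - sigma^2/2) t + sigma B_t).
With mu = -9/5, sigma = 6/5, x_0 = 1/3, this gives:
  X_t = 1/3 * exp((-63/25) * t + (6/5) * B_t).
Since sigma*B_t ~ Normal(0, sigma^2 t), E[exp(sigma*B_t)] = exp(sigma^2 t / 2); so E[X_t] = x_0 * exp((mu - sigma^2/2) t) * exp(sigma^2 t / 2) = x_0 * exp(mu t) = exp(-9*t/5)/3.
Var(X_t) = E[X_t^2] - (E[X_t])^2 = x_0^2 * exp(2 mu t) * (exp(sigma^2 t) - 1) = (exp(36*t/25) - 1)*exp(-18*t/5)/9.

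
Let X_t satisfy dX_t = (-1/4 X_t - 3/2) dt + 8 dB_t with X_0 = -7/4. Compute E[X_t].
E[X_t] = -6 + 17*exp(-t/4)/4

Taking expectations and using E[dB_t] = 0, the mean m(t) = E[X_t] satisfies the ODE m'(t) = a m(t) + b with m(0) = x_0. With a = -1/4, b = -3/2, x_0 = -7/4, the solution is
  m(t) = x_0 * exp(a t) + (b/a) * (exp(a t) - 1)
       = (-7/4) * exp((-1/4) t) + ((-3/2)/(-1/4)) * (exp((-1/4) t) - 1)
       = -6 + 17*exp(-t/4)/4.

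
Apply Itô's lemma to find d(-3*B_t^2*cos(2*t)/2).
d(-3*B_t^2*cos(2*t)/2) = (3*B_t^2*sin(2*t) - 3*cos(2*t)/2) dt + (-3*B_t*cos(2*t)) dB_t

Itô's formula for f(t, x): d f(t, B_t) = (f_t + (1/2) f_xx) dt + f_x dB_t. Compute partials of f(t, x) = -3*x^2*cos(2*t)/2:
  f_t(t,x)  = 3*x^2*sin(2*t)
  f_x(t,x)  = -3*x*cos(2*t)
  f_xx(t,x) = -3*cos(2*t)
Assemble drift = f_t + (1/2) f_xx = 3*x^2*sin(2*t) - 3*cos(2*t)/2 and diffusion = f_x = -3*x*cos(2*t). Substituting x = B_t:
  d(-3*B_t^2*cos(2*t)/2) = (3*B_t^2*sin(2*t) - 3*cos(2*t)/2) dt + (-3*B_t*cos(2*t)) dB_t.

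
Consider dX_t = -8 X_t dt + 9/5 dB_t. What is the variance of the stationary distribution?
lim Var(X_t) = 81/400

The OU SDE dX = -theta X dt + sigma dB admits the integrating factor exp(theta t): d(exp(theta t) X_t) = sigma exp(theta t) dB_t. Integrating from 0 to t gives X_t = x_0 * exp(-theta t) + sigma * int_0^t exp(-theta (t-s)) dB_s for any initial x_0. The Itô integral has variance (by the Itô isometry) sigma^2 * int_0^t exp(-2 theta (t - s)) ds = sigma^2 * (1 - exp(-2 theta t)) / (2 theta), independent of x_0.
With theta = 8, sigma = 9/5:
  Var(X_t) = (9/5)^2 * (1 - exp(-2*8 t)) / (2 * 8) = 81/400 - 81*exp(-16*t)/400.
As t -> infinity, exp(-2*8 t) -> 0, so the stationary variance is sigma^2 / (2 theta) = 81/400.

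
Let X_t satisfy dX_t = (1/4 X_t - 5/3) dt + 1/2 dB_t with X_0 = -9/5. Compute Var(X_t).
Var(X_t) = exp(t/2)/2 - 1/2

The variance V(t) = Var(X_t) satisfies V'(t) = 2 a V(t) + c^2 with V(0) = 0 (drift coefficient is linear in X, diffusion is constant). With a = 1/4, c = 1/2, the solution is
  V(t) = (c^2 / (2 a)) * (exp(2 a t) - 1)
       = ((1/2)^2 / (2*(1/4))) * (exp((1/2) t) - 1)
       = exp(t/2)/2 - 1/2.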